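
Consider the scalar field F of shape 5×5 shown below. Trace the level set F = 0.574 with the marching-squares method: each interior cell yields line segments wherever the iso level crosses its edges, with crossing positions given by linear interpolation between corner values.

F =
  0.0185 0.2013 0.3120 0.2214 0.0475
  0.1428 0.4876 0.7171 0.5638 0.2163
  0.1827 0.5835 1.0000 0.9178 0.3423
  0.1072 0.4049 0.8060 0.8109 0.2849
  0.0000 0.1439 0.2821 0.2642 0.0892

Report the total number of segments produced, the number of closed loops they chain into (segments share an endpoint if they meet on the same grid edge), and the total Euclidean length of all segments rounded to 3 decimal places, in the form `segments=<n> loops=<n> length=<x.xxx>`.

segments=12 loops=1 length=8.465

cell (0,1): code 0100 → (0.647,2.000)–(1.000,1.376)
cell (0,2): code 1000 → (1.000,2.933)–(0.647,2.000)
cell (1,0): code 0100 → (1.901,1.000)–(2.000,0.976)
cell (1,1): code 1110 → (1.000,1.376)–(1.901,1.000)
cell (1,2): code 1101 → (1.029,3.000)–(1.000,2.933)
cell (1,3): code 1000 → (2.000,3.597)–(1.029,3.000)
cell (2,0): code 0010 → (2.000,0.976)–(2.053,1.000)
cell (2,1): code 0111 → (2.053,1.000)–(3.000,1.422)
cell (2,3): code 1001 → (3.000,3.450)–(2.000,3.597)
cell (3,1): code 0010 → (3.000,1.422)–(3.443,2.000)
cell (3,2): code 0011 → (3.443,2.000)–(3.433,3.000)
cell (3,3): code 0001 → (3.433,3.000)–(3.000,3.450)
total: 12 segments, chained into 1 closed loop(s), length Σ = 8.464626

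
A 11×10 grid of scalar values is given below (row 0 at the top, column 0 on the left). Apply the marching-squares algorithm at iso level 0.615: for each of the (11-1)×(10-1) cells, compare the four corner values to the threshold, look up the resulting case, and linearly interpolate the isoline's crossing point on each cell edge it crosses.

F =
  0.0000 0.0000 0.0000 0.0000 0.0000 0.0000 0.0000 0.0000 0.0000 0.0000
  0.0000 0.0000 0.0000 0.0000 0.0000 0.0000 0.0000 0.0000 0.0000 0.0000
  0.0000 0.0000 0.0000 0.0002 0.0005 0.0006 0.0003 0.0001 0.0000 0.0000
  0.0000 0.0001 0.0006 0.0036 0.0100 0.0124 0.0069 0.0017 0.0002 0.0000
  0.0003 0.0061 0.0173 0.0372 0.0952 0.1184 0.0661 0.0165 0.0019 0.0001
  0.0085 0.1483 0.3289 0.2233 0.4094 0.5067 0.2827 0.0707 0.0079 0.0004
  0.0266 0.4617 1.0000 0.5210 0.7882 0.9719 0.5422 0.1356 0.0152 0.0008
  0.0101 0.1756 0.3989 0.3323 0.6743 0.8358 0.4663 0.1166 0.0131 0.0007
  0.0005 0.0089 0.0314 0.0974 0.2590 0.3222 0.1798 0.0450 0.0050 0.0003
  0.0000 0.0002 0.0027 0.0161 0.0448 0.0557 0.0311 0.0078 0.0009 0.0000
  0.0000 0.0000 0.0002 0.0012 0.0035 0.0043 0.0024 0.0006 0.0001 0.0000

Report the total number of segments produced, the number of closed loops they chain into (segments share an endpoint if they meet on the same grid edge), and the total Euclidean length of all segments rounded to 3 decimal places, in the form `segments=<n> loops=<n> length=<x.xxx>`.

segments=12 loops=2 length=10.998

cell (5,1): code 0100 → (5.426,2.000)–(6.000,1.285)
cell (5,2): code 1000 → (6.000,2.804)–(5.426,2.000)
cell (5,3): code 0100 → (5.543,4.000)–(6.000,3.352)
cell (5,4): code 1100 → (5.233,5.000)–(5.543,4.000)
cell (5,5): code 1000 → (6.000,5.831)–(5.233,5.000)
cell (6,1): code 0010 → (6.000,1.285)–(6.640,2.000)
cell (6,2): code 0001 → (6.640,2.000)–(6.000,2.804)
cell (6,3): code 0110 → (6.000,3.352)–(7.000,3.827)
cell (6,5): code 1001 → (7.000,5.598)–(6.000,5.831)
cell (7,3): code 0010 → (7.000,3.827)–(7.143,4.000)
cell (7,4): code 0011 → (7.143,4.000)–(7.430,5.000)
cell (7,5): code 0001 → (7.430,5.000)–(7.000,5.598)
total: 12 segments, chained into 2 closed loop(s), length Σ = 10.998002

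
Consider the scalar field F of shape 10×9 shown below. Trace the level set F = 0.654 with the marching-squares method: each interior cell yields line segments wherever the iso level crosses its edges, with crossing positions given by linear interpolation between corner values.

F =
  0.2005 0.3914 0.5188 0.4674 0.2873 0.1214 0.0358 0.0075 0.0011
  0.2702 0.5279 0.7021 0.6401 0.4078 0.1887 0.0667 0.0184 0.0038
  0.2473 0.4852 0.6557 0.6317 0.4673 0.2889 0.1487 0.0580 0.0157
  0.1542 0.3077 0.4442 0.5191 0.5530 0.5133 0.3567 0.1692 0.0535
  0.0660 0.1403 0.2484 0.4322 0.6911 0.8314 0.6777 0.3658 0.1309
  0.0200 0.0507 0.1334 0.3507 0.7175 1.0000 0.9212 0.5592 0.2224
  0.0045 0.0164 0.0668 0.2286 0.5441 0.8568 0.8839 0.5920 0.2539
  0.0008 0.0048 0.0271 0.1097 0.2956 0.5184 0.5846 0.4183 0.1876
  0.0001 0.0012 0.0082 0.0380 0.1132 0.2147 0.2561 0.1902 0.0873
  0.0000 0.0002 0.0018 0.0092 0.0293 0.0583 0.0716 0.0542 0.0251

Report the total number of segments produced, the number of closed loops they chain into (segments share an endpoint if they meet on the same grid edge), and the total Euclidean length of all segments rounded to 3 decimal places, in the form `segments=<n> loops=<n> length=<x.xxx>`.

segments=18 loops=2 length=13.433

cell (0,1): code 0100 → (0.738,2.000)–(1.000,1.724)
cell (0,2): code 1000 → (1.000,2.776)–(0.738,2.000)
cell (1,1): code 0110 → (1.000,1.724)–(2.000,1.990)
cell (1,2): code 1001 → (2.000,2.071)–(1.000,2.776)
cell (2,1): code 0010 → (2.000,1.990)–(2.008,2.000)
cell (2,2): code 0001 → (2.008,2.000)–(2.000,2.071)
cell (3,3): code 0100 → (3.731,4.000)–(4.000,3.857)
cell (3,4): code 1100 → (3.442,5.000)–(3.731,4.000)
cell (3,5): code 1100 → (3.926,6.000)–(3.442,5.000)
cell (3,6): code 1000 → (4.000,6.076)–(3.926,6.000)
cell (4,3): code 0110 → (4.000,3.857)–(5.000,3.827)
cell (4,6): code 1001 → (5.000,6.738)–(4.000,6.076)
cell (5,3): code 0010 → (5.000,3.827)–(5.366,4.000)
cell (5,4): code 0111 → (5.366,4.000)–(6.000,4.351)
cell (5,6): code 1001 → (6.000,6.788)–(5.000,6.738)
cell (6,4): code 0010 → (6.000,4.351)–(6.599,5.000)
cell (6,5): code 0011 → (6.599,5.000)–(6.768,6.000)
cell (6,6): code 0001 → (6.768,6.000)–(6.000,6.788)
total: 18 segments, chained into 2 closed loop(s), length Σ = 13.432727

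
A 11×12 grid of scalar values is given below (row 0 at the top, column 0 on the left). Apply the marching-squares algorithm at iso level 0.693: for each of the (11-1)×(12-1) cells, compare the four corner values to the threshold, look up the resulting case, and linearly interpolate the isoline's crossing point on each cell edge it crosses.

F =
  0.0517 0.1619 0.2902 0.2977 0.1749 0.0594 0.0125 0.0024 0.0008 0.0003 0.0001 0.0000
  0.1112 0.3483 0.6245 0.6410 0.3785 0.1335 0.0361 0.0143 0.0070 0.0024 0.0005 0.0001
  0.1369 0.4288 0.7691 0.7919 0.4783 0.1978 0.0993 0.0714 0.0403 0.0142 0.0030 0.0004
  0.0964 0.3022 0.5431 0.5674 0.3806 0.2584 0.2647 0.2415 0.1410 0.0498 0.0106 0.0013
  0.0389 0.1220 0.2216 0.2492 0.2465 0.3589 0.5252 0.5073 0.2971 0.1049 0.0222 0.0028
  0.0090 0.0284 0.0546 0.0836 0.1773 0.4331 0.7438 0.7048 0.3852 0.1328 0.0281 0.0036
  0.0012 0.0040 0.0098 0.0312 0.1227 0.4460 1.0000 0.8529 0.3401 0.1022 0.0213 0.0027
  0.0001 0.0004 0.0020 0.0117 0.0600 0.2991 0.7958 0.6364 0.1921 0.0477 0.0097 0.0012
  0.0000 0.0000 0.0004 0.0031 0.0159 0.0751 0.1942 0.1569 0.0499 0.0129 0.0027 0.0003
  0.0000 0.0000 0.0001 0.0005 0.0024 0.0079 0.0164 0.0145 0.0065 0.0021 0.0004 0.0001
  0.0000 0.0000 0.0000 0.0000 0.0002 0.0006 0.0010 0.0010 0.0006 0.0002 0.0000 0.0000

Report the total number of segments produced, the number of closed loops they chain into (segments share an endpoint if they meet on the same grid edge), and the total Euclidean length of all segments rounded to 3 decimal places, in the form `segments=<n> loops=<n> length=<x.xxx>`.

cell (1,1): code 0100 → (1.474,2.000)–(2.000,1.776)
cell (1,2): code 1100 → (1.345,3.000)–(1.474,2.000)
cell (1,3): code 1000 → (2.000,3.315)–(1.345,3.000)
cell (2,1): code 0010 → (2.000,1.776)–(2.337,2.000)
cell (2,2): code 0011 → (2.337,2.000)–(2.441,3.000)
cell (2,3): code 0001 → (2.441,3.000)–(2.000,3.315)
cell (4,5): code 0100 → (4.768,6.000)–(5.000,5.836)
cell (4,6): code 1100 → (4.940,7.000)–(4.768,6.000)
cell (4,7): code 1000 → (5.000,7.037)–(4.940,7.000)
cell (5,5): code 0110 → (5.000,5.836)–(6.000,5.446)
cell (5,7): code 1001 → (6.000,7.312)–(5.000,7.037)
cell (6,5): code 0110 → (6.000,5.446)–(7.000,5.793)
cell (6,6): code 1011 → (7.000,6.645)–(6.739,7.000)
cell (6,7): code 0001 → (6.739,7.000)–(6.000,7.312)
cell (7,5): code 0010 → (7.000,5.793)–(7.171,6.000)
cell (7,6): code 0001 → (7.171,6.000)–(7.000,6.645)
total: 16 segments, chained into 2 closed loop(s), length Σ = 10.975443

segments=16 loops=2 length=10.975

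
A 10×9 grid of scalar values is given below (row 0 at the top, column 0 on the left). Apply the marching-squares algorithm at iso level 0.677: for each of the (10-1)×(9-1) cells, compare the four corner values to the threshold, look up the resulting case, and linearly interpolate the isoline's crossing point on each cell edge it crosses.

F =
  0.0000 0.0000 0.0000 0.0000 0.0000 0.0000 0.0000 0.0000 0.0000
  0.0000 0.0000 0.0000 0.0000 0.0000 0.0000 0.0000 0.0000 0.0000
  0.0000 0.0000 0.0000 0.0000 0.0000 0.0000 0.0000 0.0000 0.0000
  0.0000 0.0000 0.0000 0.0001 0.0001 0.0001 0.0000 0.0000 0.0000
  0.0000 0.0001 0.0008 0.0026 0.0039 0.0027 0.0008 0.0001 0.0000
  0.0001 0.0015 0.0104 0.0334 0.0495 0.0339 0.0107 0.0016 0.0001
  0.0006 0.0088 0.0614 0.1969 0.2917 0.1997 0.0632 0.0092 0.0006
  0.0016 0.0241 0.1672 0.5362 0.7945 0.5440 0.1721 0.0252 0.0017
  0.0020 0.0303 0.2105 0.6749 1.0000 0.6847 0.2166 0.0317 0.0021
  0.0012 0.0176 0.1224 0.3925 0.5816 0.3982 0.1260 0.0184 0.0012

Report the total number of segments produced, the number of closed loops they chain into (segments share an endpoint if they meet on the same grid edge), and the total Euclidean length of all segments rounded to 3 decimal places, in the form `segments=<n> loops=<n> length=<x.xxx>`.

cell (6,3): code 0100 → (6.766,4.000)–(7.000,3.545)
cell (6,4): code 1000 → (7.000,4.469)–(6.766,4.000)
cell (7,3): code 0110 → (7.000,3.545)–(8.000,3.006)
cell (7,4): code 1101 → (7.945,5.000)–(7.000,4.469)
cell (7,5): code 1000 → (8.000,5.016)–(7.945,5.000)
cell (8,3): code 0010 → (8.000,3.006)–(8.772,4.000)
cell (8,4): code 0011 → (8.772,4.000)–(8.027,5.000)
cell (8,5): code 0001 → (8.027,5.000)–(8.000,5.016)
total: 8 segments, chained into 1 closed loop(s), length Σ = 5.849421

segments=8 loops=1 length=5.849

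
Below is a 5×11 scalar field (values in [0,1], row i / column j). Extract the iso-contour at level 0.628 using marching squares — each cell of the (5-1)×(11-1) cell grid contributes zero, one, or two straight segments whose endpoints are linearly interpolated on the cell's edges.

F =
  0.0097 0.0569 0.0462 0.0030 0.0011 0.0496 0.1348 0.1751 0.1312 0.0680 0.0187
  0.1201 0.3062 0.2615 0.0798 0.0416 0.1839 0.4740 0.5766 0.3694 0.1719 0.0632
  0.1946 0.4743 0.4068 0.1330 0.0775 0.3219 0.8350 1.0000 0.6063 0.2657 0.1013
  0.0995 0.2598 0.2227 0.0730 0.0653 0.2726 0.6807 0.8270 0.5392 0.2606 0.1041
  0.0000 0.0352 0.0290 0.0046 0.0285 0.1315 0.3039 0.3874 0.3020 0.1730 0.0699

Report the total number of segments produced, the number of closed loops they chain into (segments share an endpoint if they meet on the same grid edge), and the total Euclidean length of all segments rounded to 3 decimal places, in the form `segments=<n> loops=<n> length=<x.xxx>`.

cell (1,5): code 0100 → (1.427,6.000)–(2.000,5.597)
cell (1,6): code 1100 → (1.121,7.000)–(1.427,6.000)
cell (1,7): code 1000 → (2.000,7.945)–(1.121,7.000)
cell (2,5): code 0110 → (2.000,5.597)–(3.000,5.871)
cell (2,7): code 1001 → (3.000,7.691)–(2.000,7.945)
cell (3,5): code 0010 → (3.000,5.871)–(3.140,6.000)
cell (3,6): code 0011 → (3.140,6.000)–(3.453,7.000)
cell (3,7): code 0001 → (3.453,7.000)–(3.000,7.691)
total: 8 segments, chained into 1 closed loop(s), length Σ = 7.170046

segments=8 loops=1 length=7.170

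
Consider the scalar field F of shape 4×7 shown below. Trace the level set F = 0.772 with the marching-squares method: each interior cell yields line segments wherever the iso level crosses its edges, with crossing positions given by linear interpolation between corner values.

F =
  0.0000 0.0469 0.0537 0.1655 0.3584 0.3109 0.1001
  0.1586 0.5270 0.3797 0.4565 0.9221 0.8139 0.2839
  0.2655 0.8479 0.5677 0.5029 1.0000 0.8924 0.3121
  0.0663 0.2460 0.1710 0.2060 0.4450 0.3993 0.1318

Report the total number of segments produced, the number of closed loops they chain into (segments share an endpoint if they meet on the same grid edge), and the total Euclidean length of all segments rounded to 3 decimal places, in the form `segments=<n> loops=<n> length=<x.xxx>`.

cell (0,3): code 0100 → (0.734,4.000)–(1.000,3.678)
cell (0,4): code 1100 → (0.917,5.000)–(0.734,4.000)
cell (0,5): code 1000 → (1.000,5.079)–(0.917,5.000)
cell (1,0): code 0100 → (1.763,1.000)–(2.000,0.870)
cell (1,1): code 1000 → (2.000,1.271)–(1.763,1.000)
cell (1,3): code 0110 → (1.000,3.678)–(2.000,3.541)
cell (1,5): code 1001 → (2.000,5.207)–(1.000,5.079)
cell (2,0): code 0010 → (2.000,0.870)–(2.126,1.000)
cell (2,1): code 0001 → (2.126,1.000)–(2.000,1.271)
cell (2,3): code 0010 → (2.000,3.541)–(2.411,4.000)
cell (2,4): code 0011 → (2.411,4.000)–(2.244,5.000)
cell (2,5): code 0001 → (2.244,5.000)–(2.000,5.207)
total: 12 segments, chained into 2 closed loop(s), length Σ = 6.626766

segments=12 loops=2 length=6.627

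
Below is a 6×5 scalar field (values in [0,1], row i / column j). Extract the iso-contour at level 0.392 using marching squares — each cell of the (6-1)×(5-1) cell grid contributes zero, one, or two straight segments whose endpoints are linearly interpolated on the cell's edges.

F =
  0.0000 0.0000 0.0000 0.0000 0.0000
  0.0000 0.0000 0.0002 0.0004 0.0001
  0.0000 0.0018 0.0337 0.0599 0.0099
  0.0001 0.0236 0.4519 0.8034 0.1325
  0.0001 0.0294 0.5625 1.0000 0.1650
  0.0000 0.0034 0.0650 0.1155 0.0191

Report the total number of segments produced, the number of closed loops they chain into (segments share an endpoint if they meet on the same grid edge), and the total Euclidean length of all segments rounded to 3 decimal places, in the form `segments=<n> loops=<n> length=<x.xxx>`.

segments=8 loops=1 length=6.657

cell (2,1): code 0100 → (2.857,2.000)–(3.000,1.860)
cell (2,2): code 1100 → (2.447,3.000)–(2.857,2.000)
cell (2,3): code 1000 → (3.000,3.613)–(2.447,3.000)
cell (3,1): code 0110 → (3.000,1.860)–(4.000,1.680)
cell (3,3): code 1001 → (4.000,3.728)–(3.000,3.613)
cell (4,1): code 0010 → (4.000,1.680)–(4.343,2.000)
cell (4,2): code 0011 → (4.343,2.000)–(4.687,3.000)
cell (4,3): code 0001 → (4.687,3.000)–(4.000,3.728)
total: 8 segments, chained into 1 closed loop(s), length Σ = 6.657464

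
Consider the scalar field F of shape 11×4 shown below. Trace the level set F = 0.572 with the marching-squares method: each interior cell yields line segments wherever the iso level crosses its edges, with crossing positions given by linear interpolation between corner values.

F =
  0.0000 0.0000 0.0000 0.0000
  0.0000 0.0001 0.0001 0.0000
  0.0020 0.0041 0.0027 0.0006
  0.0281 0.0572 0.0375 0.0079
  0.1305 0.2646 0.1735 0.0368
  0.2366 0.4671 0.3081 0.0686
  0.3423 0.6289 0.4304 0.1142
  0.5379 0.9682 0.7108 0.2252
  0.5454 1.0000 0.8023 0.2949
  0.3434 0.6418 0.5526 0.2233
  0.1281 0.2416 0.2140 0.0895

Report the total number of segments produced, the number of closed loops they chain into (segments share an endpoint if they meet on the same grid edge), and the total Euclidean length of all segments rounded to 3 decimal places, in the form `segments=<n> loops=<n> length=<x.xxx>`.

segments=12 loops=1 length=9.128

cell (5,0): code 0100 → (5.648,1.000)–(6.000,0.801)
cell (5,1): code 1000 → (6.000,1.287)–(5.648,1.000)
cell (6,0): code 0110 → (6.000,0.801)–(7.000,0.079)
cell (6,1): code 1101 → (6.505,2.000)–(6.000,1.287)
cell (6,2): code 1000 → (7.000,2.286)–(6.505,2.000)
cell (7,0): code 0110 → (7.000,0.079)–(8.000,0.059)
cell (7,2): code 1001 → (8.000,2.454)–(7.000,2.286)
cell (8,0): code 0110 → (8.000,0.059)–(9.000,0.766)
cell (8,1): code 1011 → (9.000,1.783)–(8.922,2.000)
cell (8,2): code 0001 → (8.922,2.000)–(8.000,2.454)
cell (9,0): code 0010 → (9.000,0.766)–(9.174,1.000)
cell (9,1): code 0001 → (9.174,1.000)–(9.000,1.783)
total: 12 segments, chained into 1 closed loop(s), length Σ = 9.128310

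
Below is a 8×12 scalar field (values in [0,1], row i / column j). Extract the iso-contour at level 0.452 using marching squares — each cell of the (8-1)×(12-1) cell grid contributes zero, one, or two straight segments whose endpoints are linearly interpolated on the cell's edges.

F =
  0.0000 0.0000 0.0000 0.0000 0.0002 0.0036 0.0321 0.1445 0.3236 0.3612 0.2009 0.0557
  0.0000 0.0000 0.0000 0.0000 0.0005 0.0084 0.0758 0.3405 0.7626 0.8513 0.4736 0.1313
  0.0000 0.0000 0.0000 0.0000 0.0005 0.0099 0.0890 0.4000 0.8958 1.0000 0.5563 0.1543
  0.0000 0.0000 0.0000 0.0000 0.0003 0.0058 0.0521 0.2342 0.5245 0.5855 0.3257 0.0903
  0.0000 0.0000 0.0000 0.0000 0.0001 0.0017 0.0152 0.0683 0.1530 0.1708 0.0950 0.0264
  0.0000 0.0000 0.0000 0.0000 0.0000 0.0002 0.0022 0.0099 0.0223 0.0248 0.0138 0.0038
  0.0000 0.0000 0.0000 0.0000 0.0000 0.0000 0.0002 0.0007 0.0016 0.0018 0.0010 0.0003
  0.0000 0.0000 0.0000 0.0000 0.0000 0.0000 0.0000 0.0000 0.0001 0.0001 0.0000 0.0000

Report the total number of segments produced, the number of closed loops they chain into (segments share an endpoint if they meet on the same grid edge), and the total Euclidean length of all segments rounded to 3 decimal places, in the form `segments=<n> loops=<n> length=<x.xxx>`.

segments=12 loops=1 length=9.776

cell (0,7): code 0100 → (0.292,8.000)–(1.000,7.264)
cell (0,8): code 1100 → (0.185,9.000)–(0.292,8.000)
cell (0,9): code 1100 → (0.921,10.000)–(0.185,9.000)
cell (0,10): code 1000 → (1.000,10.063)–(0.921,10.000)
cell (1,7): code 0110 → (1.000,7.264)–(2.000,7.105)
cell (1,10): code 1001 → (2.000,10.259)–(1.000,10.063)
cell (2,7): code 0110 → (2.000,7.105)–(3.000,7.750)
cell (2,9): code 1011 → (3.000,9.514)–(2.452,10.000)
cell (2,10): code 0001 → (2.452,10.000)–(2.000,10.259)
cell (3,7): code 0010 → (3.000,7.750)–(3.195,8.000)
cell (3,8): code 0011 → (3.195,8.000)–(3.322,9.000)
cell (3,9): code 0001 → (3.322,9.000)–(3.000,9.514)
total: 12 segments, chained into 1 closed loop(s), length Σ = 9.776132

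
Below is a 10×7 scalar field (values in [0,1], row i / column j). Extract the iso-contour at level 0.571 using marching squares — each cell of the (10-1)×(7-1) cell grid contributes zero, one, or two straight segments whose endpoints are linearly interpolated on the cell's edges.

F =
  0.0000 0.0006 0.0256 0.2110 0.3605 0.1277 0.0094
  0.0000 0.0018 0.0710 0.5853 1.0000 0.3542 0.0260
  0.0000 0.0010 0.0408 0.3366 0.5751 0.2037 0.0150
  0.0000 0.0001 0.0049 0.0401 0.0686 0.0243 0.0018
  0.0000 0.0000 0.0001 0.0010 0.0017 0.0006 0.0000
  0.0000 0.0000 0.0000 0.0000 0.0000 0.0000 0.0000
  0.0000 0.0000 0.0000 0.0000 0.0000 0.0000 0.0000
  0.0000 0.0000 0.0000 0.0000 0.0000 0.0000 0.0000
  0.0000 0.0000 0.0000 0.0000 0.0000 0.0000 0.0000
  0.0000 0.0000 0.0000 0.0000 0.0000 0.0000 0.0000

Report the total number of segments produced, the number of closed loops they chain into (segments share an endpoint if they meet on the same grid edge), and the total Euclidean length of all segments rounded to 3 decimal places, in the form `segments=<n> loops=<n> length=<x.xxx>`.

cell (0,2): code 0100 → (0.962,3.000)–(1.000,2.972)
cell (0,3): code 1100 → (0.329,4.000)–(0.962,3.000)
cell (0,4): code 1000 → (1.000,4.664)–(0.329,4.000)
cell (1,2): code 0010 → (1.000,2.972)–(1.057,3.000)
cell (1,3): code 0111 → (1.057,3.000)–(2.000,3.983)
cell (1,4): code 1001 → (2.000,4.011)–(1.000,4.664)
cell (2,3): code 0010 → (2.000,3.983)–(2.008,4.000)
cell (2,4): code 0001 → (2.008,4.000)–(2.000,4.011)
total: 8 segments, chained into 1 closed loop(s), length Σ = 4.827371

segments=8 loops=1 length=4.827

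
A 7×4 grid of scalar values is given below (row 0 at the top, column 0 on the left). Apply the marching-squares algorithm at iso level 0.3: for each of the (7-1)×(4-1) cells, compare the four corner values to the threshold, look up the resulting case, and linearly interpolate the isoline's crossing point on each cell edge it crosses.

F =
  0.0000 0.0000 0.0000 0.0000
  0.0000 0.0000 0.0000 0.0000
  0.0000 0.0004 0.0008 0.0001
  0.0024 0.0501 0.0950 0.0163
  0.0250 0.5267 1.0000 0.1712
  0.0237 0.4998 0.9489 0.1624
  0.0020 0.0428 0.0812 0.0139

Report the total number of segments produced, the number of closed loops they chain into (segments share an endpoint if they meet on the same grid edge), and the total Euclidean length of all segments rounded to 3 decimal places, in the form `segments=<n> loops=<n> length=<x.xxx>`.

cell (3,0): code 0100 → (3.524,1.000)–(4.000,0.548)
cell (3,1): code 1100 → (3.227,2.000)–(3.524,1.000)
cell (3,2): code 1000 → (4.000,2.845)–(3.227,2.000)
cell (4,0): code 0110 → (4.000,0.548)–(5.000,0.580)
cell (4,2): code 1001 → (5.000,2.825)–(4.000,2.845)
cell (5,0): code 0010 → (5.000,0.580)–(5.437,1.000)
cell (5,1): code 0011 → (5.437,1.000)–(5.748,2.000)
cell (5,2): code 0001 → (5.748,2.000)–(5.000,2.825)
total: 8 segments, chained into 1 closed loop(s), length Σ = 7.612140

segments=8 loops=1 length=7.612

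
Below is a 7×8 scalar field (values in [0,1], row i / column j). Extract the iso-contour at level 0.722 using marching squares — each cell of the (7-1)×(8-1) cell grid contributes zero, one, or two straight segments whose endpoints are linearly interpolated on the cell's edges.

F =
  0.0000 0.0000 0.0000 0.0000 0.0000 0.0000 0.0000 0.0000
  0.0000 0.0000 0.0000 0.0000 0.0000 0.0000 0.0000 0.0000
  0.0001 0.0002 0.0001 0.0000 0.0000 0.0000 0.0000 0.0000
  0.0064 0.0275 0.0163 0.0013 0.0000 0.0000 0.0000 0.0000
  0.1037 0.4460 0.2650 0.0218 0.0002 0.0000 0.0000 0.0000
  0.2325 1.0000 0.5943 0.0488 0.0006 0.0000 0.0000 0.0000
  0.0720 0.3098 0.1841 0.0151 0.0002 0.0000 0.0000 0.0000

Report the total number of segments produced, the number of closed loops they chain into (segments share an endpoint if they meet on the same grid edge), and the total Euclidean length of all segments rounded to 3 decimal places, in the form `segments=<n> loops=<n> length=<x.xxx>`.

cell (4,0): code 0100 → (4.498,1.000)–(5.000,0.638)
cell (4,1): code 1000 → (5.000,1.685)–(4.498,1.000)
cell (5,0): code 0010 → (5.000,0.638)–(5.403,1.000)
cell (5,1): code 0001 → (5.403,1.000)–(5.000,1.685)
total: 4 segments, chained into 1 closed loop(s), length Σ = 2.804744

segments=4 loops=1 length=2.805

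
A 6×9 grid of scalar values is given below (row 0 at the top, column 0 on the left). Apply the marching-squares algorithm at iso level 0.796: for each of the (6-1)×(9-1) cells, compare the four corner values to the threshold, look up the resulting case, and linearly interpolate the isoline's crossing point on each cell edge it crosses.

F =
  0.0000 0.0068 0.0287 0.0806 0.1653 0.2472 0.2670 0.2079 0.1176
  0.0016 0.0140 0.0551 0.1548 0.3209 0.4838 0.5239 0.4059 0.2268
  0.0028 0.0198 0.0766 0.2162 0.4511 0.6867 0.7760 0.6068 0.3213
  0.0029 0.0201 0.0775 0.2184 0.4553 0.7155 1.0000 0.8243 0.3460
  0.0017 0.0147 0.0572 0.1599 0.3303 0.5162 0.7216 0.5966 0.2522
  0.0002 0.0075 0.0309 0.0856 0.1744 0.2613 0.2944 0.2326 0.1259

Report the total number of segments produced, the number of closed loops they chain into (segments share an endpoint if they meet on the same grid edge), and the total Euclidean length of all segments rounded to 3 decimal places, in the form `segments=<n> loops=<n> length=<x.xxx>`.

segments=6 loops=1 length=4.904

cell (2,5): code 0100 → (2.089,6.000)–(3.000,5.283)
cell (2,6): code 1100 → (2.870,7.000)–(2.089,6.000)
cell (2,7): code 1000 → (3.000,7.059)–(2.870,7.000)
cell (3,5): code 0010 → (3.000,5.283)–(3.733,6.000)
cell (3,6): code 0011 → (3.733,6.000)–(3.124,7.000)
cell (3,7): code 0001 → (3.124,7.000)–(3.000,7.059)
total: 6 segments, chained into 1 closed loop(s), length Σ = 4.904103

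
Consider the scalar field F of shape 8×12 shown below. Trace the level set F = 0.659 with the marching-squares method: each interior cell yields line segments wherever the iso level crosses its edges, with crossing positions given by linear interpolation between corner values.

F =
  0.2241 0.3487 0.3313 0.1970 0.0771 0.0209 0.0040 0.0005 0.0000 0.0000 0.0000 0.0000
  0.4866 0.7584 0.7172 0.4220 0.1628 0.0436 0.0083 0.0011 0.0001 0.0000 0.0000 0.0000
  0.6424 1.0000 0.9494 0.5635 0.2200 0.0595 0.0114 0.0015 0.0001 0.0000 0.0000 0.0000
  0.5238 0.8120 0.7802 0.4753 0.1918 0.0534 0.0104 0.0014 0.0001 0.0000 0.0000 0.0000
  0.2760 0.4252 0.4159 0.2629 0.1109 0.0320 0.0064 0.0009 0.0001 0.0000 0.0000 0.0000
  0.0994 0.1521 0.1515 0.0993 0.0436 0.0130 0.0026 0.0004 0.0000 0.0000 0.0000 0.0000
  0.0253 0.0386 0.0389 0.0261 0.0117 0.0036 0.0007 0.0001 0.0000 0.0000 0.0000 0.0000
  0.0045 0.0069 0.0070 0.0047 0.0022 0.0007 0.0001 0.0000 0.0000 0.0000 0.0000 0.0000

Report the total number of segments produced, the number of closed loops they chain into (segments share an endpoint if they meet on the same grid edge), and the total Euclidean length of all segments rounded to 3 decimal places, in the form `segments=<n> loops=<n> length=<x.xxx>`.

segments=10 loops=1 length=8.324

cell (0,0): code 0100 → (0.757,1.000)–(1.000,0.634)
cell (0,1): code 1100 → (0.849,2.000)–(0.757,1.000)
cell (0,2): code 1000 → (1.000,2.197)–(0.849,2.000)
cell (1,0): code 0110 → (1.000,0.634)–(2.000,0.046)
cell (1,2): code 1001 → (2.000,2.753)–(1.000,2.197)
cell (2,0): code 0110 → (2.000,0.046)–(3.000,0.469)
cell (2,2): code 1001 → (3.000,2.398)–(2.000,2.753)
cell (3,0): code 0010 → (3.000,0.469)–(3.396,1.000)
cell (3,1): code 0011 → (3.396,1.000)–(3.333,2.000)
cell (3,2): code 0001 → (3.333,2.000)–(3.000,2.398)
total: 10 segments, chained into 1 closed loop(s), length Σ = 8.324355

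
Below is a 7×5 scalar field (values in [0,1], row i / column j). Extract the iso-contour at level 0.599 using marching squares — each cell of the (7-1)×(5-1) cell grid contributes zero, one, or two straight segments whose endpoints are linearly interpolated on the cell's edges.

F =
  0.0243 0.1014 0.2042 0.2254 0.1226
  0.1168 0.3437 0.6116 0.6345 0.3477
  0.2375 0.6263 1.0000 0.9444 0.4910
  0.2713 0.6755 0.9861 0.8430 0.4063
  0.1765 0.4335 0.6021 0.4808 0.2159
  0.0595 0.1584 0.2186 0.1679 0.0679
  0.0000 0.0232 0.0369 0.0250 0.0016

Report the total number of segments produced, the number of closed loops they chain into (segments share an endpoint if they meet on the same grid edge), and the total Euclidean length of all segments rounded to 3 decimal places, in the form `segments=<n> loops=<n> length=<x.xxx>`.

cell (0,1): code 0100 → (0.969,2.000)–(1.000,1.953)
cell (0,2): code 1100 → (0.913,3.000)–(0.969,2.000)
cell (0,3): code 1000 → (1.000,3.124)–(0.913,3.000)
cell (1,0): code 0100 → (1.903,1.000)–(2.000,0.930)
cell (1,1): code 1110 → (1.000,1.953)–(1.903,1.000)
cell (1,3): code 1001 → (2.000,3.762)–(1.000,3.124)
cell (2,0): code 0110 → (2.000,0.930)–(3.000,0.811)
cell (2,3): code 1001 → (3.000,3.559)–(2.000,3.762)
cell (3,0): code 0010 → (3.000,0.811)–(3.316,1.000)
cell (3,1): code 0111 → (3.316,1.000)–(4.000,1.982)
cell (3,2): code 1011 → (4.000,2.026)–(3.674,3.000)
cell (3,3): code 0001 → (3.674,3.000)–(3.000,3.559)
cell (4,1): code 0010 → (4.000,1.982)–(4.008,2.000)
cell (4,2): code 0001 → (4.008,2.000)–(4.000,2.026)
total: 14 segments, chained into 1 closed loop(s), length Σ = 9.369766

segments=14 loops=1 length=9.370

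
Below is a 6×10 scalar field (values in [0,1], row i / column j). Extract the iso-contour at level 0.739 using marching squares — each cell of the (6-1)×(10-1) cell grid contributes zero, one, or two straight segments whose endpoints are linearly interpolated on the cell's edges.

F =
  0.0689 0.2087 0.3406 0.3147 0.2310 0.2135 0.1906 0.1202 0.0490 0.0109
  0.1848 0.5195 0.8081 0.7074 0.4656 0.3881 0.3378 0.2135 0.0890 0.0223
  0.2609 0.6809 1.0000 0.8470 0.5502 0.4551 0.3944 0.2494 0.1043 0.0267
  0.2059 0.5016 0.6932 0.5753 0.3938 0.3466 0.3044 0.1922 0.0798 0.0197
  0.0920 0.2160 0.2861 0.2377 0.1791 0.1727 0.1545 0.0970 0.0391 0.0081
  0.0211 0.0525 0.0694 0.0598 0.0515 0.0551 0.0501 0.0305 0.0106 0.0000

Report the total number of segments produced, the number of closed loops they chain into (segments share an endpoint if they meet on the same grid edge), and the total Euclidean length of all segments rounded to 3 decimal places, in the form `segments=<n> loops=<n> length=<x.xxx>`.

segments=8 loops=1 length=6.197

cell (0,1): code 0100 → (0.852,2.000)–(1.000,1.761)
cell (0,2): code 1000 → (1.000,2.686)–(0.852,2.000)
cell (1,1): code 0110 → (1.000,1.761)–(2.000,1.182)
cell (1,2): code 1101 → (1.226,3.000)–(1.000,2.686)
cell (1,3): code 1000 → (2.000,3.364)–(1.226,3.000)
cell (2,1): code 0010 → (2.000,1.182)–(2.851,2.000)
cell (2,2): code 0011 → (2.851,2.000)–(2.397,3.000)
cell (2,3): code 0001 → (2.397,3.000)–(2.000,3.364)
total: 8 segments, chained into 1 closed loop(s), length Σ = 6.197404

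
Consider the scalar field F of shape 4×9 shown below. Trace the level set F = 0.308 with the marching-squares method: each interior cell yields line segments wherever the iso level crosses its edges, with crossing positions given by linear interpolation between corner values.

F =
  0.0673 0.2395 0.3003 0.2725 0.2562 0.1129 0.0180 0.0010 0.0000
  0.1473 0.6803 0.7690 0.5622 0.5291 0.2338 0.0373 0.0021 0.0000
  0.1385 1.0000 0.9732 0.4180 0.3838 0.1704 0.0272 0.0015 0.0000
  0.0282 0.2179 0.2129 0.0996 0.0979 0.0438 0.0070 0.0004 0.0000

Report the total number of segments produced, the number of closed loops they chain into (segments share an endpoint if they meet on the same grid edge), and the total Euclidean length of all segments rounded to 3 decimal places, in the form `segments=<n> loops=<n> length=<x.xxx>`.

segments=12 loops=1 length=12.070

cell (0,0): code 0100 → (0.155,1.000)–(1.000,0.302)
cell (0,1): code 1100 → (0.016,2.000)–(0.155,1.000)
cell (0,2): code 1100 → (0.123,3.000)–(0.016,2.000)
cell (0,3): code 1100 → (0.190,4.000)–(0.123,3.000)
cell (0,4): code 1000 → (1.000,4.749)–(0.190,4.000)
cell (1,0): code 0110 → (1.000,0.302)–(2.000,0.197)
cell (1,4): code 1001 → (2.000,4.355)–(1.000,4.749)
cell (2,0): code 0010 → (2.000,0.197)–(2.885,1.000)
cell (2,1): code 0011 → (2.885,1.000)–(2.875,2.000)
cell (2,2): code 0011 → (2.875,2.000)–(2.345,3.000)
cell (2,3): code 0011 → (2.345,3.000)–(2.265,4.000)
cell (2,4): code 0001 → (2.265,4.000)–(2.000,4.355)
total: 12 segments, chained into 1 closed loop(s), length Σ = 12.069835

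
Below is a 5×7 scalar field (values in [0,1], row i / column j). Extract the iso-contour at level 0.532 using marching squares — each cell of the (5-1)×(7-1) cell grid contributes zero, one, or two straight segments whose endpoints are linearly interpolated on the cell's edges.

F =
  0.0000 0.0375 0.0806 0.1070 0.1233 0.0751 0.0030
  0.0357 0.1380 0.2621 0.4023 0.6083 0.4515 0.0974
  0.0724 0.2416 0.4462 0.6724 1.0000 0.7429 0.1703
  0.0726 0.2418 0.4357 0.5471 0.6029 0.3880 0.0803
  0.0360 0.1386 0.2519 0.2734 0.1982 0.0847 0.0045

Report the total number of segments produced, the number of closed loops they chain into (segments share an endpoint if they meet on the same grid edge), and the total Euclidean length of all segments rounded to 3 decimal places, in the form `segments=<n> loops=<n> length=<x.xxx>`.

cell (0,3): code 0100 → (0.843,4.000)–(1.000,3.630)
cell (0,4): code 1000 → (1.000,4.487)–(0.843,4.000)
cell (1,2): code 0100 → (1.480,3.000)–(2.000,2.379)
cell (1,3): code 1110 → (1.000,3.630)–(1.480,3.000)
cell (1,4): code 1101 → (1.276,5.000)–(1.000,4.487)
cell (1,5): code 1000 → (2.000,5.368)–(1.276,5.000)
cell (2,2): code 0110 → (2.000,2.379)–(3.000,2.864)
cell (2,4): code 1011 → (3.000,4.330)–(2.594,5.000)
cell (2,5): code 0001 → (2.594,5.000)–(2.000,5.368)
cell (3,2): code 0010 → (3.000,2.864)–(3.055,3.000)
cell (3,3): code 0011 → (3.055,3.000)–(3.175,4.000)
cell (3,4): code 0001 → (3.175,4.000)–(3.000,4.330)
total: 12 segments, chained into 1 closed loop(s), length Σ = 8.031359

segments=12 loops=1 length=8.031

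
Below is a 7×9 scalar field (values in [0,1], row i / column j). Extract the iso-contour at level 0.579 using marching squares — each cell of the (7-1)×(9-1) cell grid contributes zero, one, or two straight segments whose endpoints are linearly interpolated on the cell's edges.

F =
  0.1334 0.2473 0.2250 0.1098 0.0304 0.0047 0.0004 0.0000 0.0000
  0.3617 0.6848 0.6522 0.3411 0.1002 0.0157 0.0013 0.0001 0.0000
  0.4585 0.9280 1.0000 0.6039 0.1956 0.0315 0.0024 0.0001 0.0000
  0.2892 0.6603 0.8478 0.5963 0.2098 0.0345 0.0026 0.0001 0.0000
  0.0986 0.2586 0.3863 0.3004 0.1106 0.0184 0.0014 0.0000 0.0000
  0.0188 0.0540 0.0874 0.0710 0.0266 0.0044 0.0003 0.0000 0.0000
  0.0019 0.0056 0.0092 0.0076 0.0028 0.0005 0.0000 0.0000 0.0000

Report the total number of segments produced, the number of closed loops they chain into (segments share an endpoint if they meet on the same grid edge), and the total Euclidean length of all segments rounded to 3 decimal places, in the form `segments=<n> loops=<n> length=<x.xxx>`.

cell (0,0): code 0100 → (0.758,1.000)–(1.000,0.673)
cell (0,1): code 1100 → (0.829,2.000)–(0.758,1.000)
cell (0,2): code 1000 → (1.000,2.235)–(0.829,2.000)
cell (1,0): code 0110 → (1.000,0.673)–(2.000,0.257)
cell (1,2): code 1101 → (1.905,3.000)–(1.000,2.235)
cell (1,3): code 1000 → (2.000,3.061)–(1.905,3.000)
cell (2,0): code 0110 → (2.000,0.257)–(3.000,0.781)
cell (2,3): code 1001 → (3.000,3.045)–(2.000,3.061)
cell (3,0): code 0010 → (3.000,0.781)–(3.202,1.000)
cell (3,1): code 0011 → (3.202,1.000)–(3.582,2.000)
cell (3,2): code 0011 → (3.582,2.000)–(3.058,3.000)
cell (3,3): code 0001 → (3.058,3.000)–(3.000,3.045)
total: 12 segments, chained into 1 closed loop(s), length Σ = 8.781216

segments=12 loops=1 length=8.781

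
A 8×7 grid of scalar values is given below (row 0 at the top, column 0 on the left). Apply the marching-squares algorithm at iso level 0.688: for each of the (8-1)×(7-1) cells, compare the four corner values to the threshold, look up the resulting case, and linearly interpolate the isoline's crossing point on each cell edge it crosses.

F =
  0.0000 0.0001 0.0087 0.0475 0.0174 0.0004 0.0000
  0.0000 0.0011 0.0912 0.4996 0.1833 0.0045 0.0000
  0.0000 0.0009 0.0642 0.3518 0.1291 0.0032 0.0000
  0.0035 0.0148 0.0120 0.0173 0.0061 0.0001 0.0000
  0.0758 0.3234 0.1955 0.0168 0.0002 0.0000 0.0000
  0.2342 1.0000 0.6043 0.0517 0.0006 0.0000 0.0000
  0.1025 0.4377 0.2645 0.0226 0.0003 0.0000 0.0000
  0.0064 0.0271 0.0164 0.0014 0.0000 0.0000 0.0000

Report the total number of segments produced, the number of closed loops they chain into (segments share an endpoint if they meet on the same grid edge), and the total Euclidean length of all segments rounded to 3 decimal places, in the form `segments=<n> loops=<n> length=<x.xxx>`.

cell (4,0): code 0100 → (4.539,1.000)–(5.000,0.593)
cell (4,1): code 1000 → (5.000,1.788)–(4.539,1.000)
cell (5,0): code 0010 → (5.000,0.593)–(5.555,1.000)
cell (5,1): code 0001 → (5.555,1.000)–(5.000,1.788)
total: 4 segments, chained into 1 closed loop(s), length Σ = 3.181266

segments=4 loops=1 length=3.181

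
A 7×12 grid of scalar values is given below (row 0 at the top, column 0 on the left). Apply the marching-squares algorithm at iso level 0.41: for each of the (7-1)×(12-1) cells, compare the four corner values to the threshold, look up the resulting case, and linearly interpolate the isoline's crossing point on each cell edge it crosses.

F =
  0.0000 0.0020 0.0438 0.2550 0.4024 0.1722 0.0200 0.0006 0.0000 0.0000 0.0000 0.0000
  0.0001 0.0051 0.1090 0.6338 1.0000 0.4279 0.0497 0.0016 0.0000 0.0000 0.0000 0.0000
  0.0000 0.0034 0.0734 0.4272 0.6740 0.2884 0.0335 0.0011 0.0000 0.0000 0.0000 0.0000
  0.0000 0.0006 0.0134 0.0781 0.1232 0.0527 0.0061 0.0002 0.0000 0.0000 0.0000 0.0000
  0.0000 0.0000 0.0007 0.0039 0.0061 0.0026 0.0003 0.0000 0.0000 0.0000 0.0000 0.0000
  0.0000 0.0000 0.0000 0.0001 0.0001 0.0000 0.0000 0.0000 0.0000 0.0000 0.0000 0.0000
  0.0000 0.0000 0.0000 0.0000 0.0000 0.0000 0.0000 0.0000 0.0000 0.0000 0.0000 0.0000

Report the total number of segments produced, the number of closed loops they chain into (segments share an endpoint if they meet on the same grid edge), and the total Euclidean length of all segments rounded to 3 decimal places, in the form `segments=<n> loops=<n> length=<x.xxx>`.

cell (0,2): code 0100 → (0.409,3.000)–(1.000,2.574)
cell (0,3): code 1100 → (0.013,4.000)–(0.409,3.000)
cell (0,4): code 1100 → (0.930,5.000)–(0.013,4.000)
cell (0,5): code 1000 → (1.000,5.047)–(0.930,5.000)
cell (1,2): code 0110 → (1.000,2.574)–(2.000,2.951)
cell (1,4): code 1011 → (2.000,4.685)–(1.128,5.000)
cell (1,5): code 0001 → (1.128,5.000)–(1.000,5.047)
cell (2,2): code 0010 → (2.000,2.951)–(2.049,3.000)
cell (2,3): code 0011 → (2.049,3.000)–(2.479,4.000)
cell (2,4): code 0001 → (2.479,4.000)–(2.000,4.685)
total: 10 segments, chained into 1 closed loop(s), length Σ = 7.372099

segments=10 loops=1 length=7.372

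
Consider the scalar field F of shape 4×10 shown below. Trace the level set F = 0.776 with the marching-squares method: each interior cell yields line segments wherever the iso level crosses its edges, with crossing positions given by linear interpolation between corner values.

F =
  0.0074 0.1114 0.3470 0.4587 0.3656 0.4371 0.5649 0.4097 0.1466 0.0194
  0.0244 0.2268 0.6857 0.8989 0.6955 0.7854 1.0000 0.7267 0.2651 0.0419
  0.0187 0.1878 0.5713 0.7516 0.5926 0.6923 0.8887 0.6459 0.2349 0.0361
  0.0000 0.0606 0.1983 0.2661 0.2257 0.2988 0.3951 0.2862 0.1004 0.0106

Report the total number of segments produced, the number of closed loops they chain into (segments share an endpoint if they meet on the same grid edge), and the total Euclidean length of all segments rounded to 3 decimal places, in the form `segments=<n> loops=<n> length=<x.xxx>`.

segments=12 loops=2 length=8.875

cell (0,2): code 0100 → (0.721,3.000)–(1.000,2.424)
cell (0,3): code 1000 → (1.000,3.604)–(0.721,3.000)
cell (0,4): code 0100 → (0.973,5.000)–(1.000,4.895)
cell (0,5): code 1100 → (0.485,6.000)–(0.973,5.000)
cell (0,6): code 1000 → (1.000,6.820)–(0.485,6.000)
cell (1,2): code 0010 → (1.000,2.424)–(1.834,3.000)
cell (1,3): code 0001 → (1.834,3.000)–(1.000,3.604)
cell (1,4): code 0010 → (1.000,4.895)–(1.101,5.000)
cell (1,5): code 0111 → (1.101,5.000)–(2.000,5.426)
cell (1,6): code 1001 → (2.000,6.464)–(1.000,6.820)
cell (2,5): code 0010 → (2.000,5.426)–(2.228,6.000)
cell (2,6): code 0001 → (2.228,6.000)–(2.000,6.464)
total: 12 segments, chained into 2 closed loop(s), length Σ = 8.875365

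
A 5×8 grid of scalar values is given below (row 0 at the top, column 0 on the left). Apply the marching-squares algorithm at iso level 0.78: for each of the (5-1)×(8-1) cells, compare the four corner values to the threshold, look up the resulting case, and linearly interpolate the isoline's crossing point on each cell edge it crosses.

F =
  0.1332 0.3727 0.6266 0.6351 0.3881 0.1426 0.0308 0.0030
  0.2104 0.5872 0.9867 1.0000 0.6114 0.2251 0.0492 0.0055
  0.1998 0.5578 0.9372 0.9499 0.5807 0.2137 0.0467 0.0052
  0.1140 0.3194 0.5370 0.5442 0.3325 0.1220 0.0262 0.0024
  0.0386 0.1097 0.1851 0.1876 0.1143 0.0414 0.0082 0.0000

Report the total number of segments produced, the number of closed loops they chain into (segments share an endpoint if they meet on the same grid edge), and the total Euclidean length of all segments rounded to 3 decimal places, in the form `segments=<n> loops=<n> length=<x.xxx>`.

cell (0,1): code 0100 → (0.426,2.000)–(1.000,1.483)
cell (0,2): code 1100 → (0.397,3.000)–(0.426,2.000)
cell (0,3): code 1000 → (1.000,3.566)–(0.397,3.000)
cell (1,1): code 0110 → (1.000,1.483)–(2.000,1.586)
cell (1,3): code 1001 → (2.000,3.460)–(1.000,3.566)
cell (2,1): code 0010 → (2.000,1.586)–(2.393,2.000)
cell (2,2): code 0011 → (2.393,2.000)–(2.419,3.000)
cell (2,3): code 0001 → (2.419,3.000)–(2.000,3.460)
total: 8 segments, chained into 1 closed loop(s), length Σ = 6.804621

segments=8 loops=1 length=6.805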